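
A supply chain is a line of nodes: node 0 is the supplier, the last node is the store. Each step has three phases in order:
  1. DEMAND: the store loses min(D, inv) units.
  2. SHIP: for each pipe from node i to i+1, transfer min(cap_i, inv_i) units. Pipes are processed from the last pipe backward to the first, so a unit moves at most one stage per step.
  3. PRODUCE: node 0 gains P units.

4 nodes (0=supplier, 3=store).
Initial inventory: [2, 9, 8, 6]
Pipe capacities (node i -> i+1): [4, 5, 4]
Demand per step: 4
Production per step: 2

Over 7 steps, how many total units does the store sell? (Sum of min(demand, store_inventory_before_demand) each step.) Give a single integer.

Step 1: sold=4 (running total=4) -> [2 6 9 6]
Step 2: sold=4 (running total=8) -> [2 3 10 6]
Step 3: sold=4 (running total=12) -> [2 2 9 6]
Step 4: sold=4 (running total=16) -> [2 2 7 6]
Step 5: sold=4 (running total=20) -> [2 2 5 6]
Step 6: sold=4 (running total=24) -> [2 2 3 6]
Step 7: sold=4 (running total=28) -> [2 2 2 5]

Answer: 28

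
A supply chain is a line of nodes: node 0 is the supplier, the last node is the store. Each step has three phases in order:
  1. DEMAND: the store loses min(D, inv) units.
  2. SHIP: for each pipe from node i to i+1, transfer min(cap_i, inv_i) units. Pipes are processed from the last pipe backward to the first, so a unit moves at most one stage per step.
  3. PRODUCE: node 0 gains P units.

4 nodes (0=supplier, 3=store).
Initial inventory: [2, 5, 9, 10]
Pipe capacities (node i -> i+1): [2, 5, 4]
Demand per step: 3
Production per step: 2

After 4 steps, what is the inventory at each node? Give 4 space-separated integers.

Step 1: demand=3,sold=3 ship[2->3]=4 ship[1->2]=5 ship[0->1]=2 prod=2 -> inv=[2 2 10 11]
Step 2: demand=3,sold=3 ship[2->3]=4 ship[1->2]=2 ship[0->1]=2 prod=2 -> inv=[2 2 8 12]
Step 3: demand=3,sold=3 ship[2->3]=4 ship[1->2]=2 ship[0->1]=2 prod=2 -> inv=[2 2 6 13]
Step 4: demand=3,sold=3 ship[2->3]=4 ship[1->2]=2 ship[0->1]=2 prod=2 -> inv=[2 2 4 14]

2 2 4 14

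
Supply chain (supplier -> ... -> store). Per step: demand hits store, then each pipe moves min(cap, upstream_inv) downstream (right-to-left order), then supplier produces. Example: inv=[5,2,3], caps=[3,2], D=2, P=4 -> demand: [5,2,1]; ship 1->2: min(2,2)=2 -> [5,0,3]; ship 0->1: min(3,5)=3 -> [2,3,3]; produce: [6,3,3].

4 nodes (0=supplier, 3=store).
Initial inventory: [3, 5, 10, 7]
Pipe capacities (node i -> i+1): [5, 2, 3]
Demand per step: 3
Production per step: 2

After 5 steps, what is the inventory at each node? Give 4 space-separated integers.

Step 1: demand=3,sold=3 ship[2->3]=3 ship[1->2]=2 ship[0->1]=3 prod=2 -> inv=[2 6 9 7]
Step 2: demand=3,sold=3 ship[2->3]=3 ship[1->2]=2 ship[0->1]=2 prod=2 -> inv=[2 6 8 7]
Step 3: demand=3,sold=3 ship[2->3]=3 ship[1->2]=2 ship[0->1]=2 prod=2 -> inv=[2 6 7 7]
Step 4: demand=3,sold=3 ship[2->3]=3 ship[1->2]=2 ship[0->1]=2 prod=2 -> inv=[2 6 6 7]
Step 5: demand=3,sold=3 ship[2->3]=3 ship[1->2]=2 ship[0->1]=2 prod=2 -> inv=[2 6 5 7]

2 6 5 7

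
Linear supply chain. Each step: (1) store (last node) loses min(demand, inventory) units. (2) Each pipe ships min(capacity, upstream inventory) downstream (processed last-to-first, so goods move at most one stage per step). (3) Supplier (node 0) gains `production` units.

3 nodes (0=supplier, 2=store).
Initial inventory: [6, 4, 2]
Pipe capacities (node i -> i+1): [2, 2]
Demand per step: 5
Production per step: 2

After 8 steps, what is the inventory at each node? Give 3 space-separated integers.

Step 1: demand=5,sold=2 ship[1->2]=2 ship[0->1]=2 prod=2 -> inv=[6 4 2]
Step 2: demand=5,sold=2 ship[1->2]=2 ship[0->1]=2 prod=2 -> inv=[6 4 2]
Step 3: demand=5,sold=2 ship[1->2]=2 ship[0->1]=2 prod=2 -> inv=[6 4 2]
Step 4: demand=5,sold=2 ship[1->2]=2 ship[0->1]=2 prod=2 -> inv=[6 4 2]
Step 5: demand=5,sold=2 ship[1->2]=2 ship[0->1]=2 prod=2 -> inv=[6 4 2]
Step 6: demand=5,sold=2 ship[1->2]=2 ship[0->1]=2 prod=2 -> inv=[6 4 2]
Step 7: demand=5,sold=2 ship[1->2]=2 ship[0->1]=2 prod=2 -> inv=[6 4 2]
Step 8: demand=5,sold=2 ship[1->2]=2 ship[0->1]=2 prod=2 -> inv=[6 4 2]

6 4 2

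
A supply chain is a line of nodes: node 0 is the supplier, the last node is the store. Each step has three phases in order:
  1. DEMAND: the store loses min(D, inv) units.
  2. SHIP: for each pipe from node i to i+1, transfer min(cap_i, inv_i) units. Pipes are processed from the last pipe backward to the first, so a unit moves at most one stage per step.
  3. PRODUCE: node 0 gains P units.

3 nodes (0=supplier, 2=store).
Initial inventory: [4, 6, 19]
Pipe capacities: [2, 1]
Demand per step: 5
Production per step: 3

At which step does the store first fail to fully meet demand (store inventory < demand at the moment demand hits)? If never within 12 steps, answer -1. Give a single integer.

Step 1: demand=5,sold=5 ship[1->2]=1 ship[0->1]=2 prod=3 -> [5 7 15]
Step 2: demand=5,sold=5 ship[1->2]=1 ship[0->1]=2 prod=3 -> [6 8 11]
Step 3: demand=5,sold=5 ship[1->2]=1 ship[0->1]=2 prod=3 -> [7 9 7]
Step 4: demand=5,sold=5 ship[1->2]=1 ship[0->1]=2 prod=3 -> [8 10 3]
Step 5: demand=5,sold=3 ship[1->2]=1 ship[0->1]=2 prod=3 -> [9 11 1]
Step 6: demand=5,sold=1 ship[1->2]=1 ship[0->1]=2 prod=3 -> [10 12 1]
Step 7: demand=5,sold=1 ship[1->2]=1 ship[0->1]=2 prod=3 -> [11 13 1]
Step 8: demand=5,sold=1 ship[1->2]=1 ship[0->1]=2 prod=3 -> [12 14 1]
Step 9: demand=5,sold=1 ship[1->2]=1 ship[0->1]=2 prod=3 -> [13 15 1]
Step 10: demand=5,sold=1 ship[1->2]=1 ship[0->1]=2 prod=3 -> [14 16 1]
Step 11: demand=5,sold=1 ship[1->2]=1 ship[0->1]=2 prod=3 -> [15 17 1]
Step 12: demand=5,sold=1 ship[1->2]=1 ship[0->1]=2 prod=3 -> [16 18 1]
First stockout at step 5

5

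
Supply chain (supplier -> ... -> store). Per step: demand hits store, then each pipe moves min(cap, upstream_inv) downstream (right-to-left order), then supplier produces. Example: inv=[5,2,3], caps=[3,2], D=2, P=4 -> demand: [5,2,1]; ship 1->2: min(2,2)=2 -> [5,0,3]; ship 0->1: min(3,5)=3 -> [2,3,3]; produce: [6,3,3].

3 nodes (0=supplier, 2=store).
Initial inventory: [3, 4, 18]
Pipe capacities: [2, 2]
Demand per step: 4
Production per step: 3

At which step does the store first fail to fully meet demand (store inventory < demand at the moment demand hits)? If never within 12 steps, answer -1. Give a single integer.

Step 1: demand=4,sold=4 ship[1->2]=2 ship[0->1]=2 prod=3 -> [4 4 16]
Step 2: demand=4,sold=4 ship[1->2]=2 ship[0->1]=2 prod=3 -> [5 4 14]
Step 3: demand=4,sold=4 ship[1->2]=2 ship[0->1]=2 prod=3 -> [6 4 12]
Step 4: demand=4,sold=4 ship[1->2]=2 ship[0->1]=2 prod=3 -> [7 4 10]
Step 5: demand=4,sold=4 ship[1->2]=2 ship[0->1]=2 prod=3 -> [8 4 8]
Step 6: demand=4,sold=4 ship[1->2]=2 ship[0->1]=2 prod=3 -> [9 4 6]
Step 7: demand=4,sold=4 ship[1->2]=2 ship[0->1]=2 prod=3 -> [10 4 4]
Step 8: demand=4,sold=4 ship[1->2]=2 ship[0->1]=2 prod=3 -> [11 4 2]
Step 9: demand=4,sold=2 ship[1->2]=2 ship[0->1]=2 prod=3 -> [12 4 2]
Step 10: demand=4,sold=2 ship[1->2]=2 ship[0->1]=2 prod=3 -> [13 4 2]
Step 11: demand=4,sold=2 ship[1->2]=2 ship[0->1]=2 prod=3 -> [14 4 2]
Step 12: demand=4,sold=2 ship[1->2]=2 ship[0->1]=2 prod=3 -> [15 4 2]
First stockout at step 9

9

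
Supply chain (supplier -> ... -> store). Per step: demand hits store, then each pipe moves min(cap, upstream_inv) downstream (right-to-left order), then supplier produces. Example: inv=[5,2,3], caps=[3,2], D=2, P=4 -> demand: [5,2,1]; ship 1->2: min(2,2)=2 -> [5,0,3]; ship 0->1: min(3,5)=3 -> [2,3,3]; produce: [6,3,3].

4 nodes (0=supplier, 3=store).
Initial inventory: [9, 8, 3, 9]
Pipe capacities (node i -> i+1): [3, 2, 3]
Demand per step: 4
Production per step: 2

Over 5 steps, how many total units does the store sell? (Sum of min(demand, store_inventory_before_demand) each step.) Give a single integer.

Step 1: sold=4 (running total=4) -> [8 9 2 8]
Step 2: sold=4 (running total=8) -> [7 10 2 6]
Step 3: sold=4 (running total=12) -> [6 11 2 4]
Step 4: sold=4 (running total=16) -> [5 12 2 2]
Step 5: sold=2 (running total=18) -> [4 13 2 2]

Answer: 18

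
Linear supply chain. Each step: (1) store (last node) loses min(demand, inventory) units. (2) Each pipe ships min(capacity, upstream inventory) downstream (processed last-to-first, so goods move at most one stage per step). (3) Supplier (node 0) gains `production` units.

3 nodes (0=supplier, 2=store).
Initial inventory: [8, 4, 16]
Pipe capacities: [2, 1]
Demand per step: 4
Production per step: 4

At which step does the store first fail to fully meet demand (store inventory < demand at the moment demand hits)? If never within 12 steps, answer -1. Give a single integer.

Step 1: demand=4,sold=4 ship[1->2]=1 ship[0->1]=2 prod=4 -> [10 5 13]
Step 2: demand=4,sold=4 ship[1->2]=1 ship[0->1]=2 prod=4 -> [12 6 10]
Step 3: demand=4,sold=4 ship[1->2]=1 ship[0->1]=2 prod=4 -> [14 7 7]
Step 4: demand=4,sold=4 ship[1->2]=1 ship[0->1]=2 prod=4 -> [16 8 4]
Step 5: demand=4,sold=4 ship[1->2]=1 ship[0->1]=2 prod=4 -> [18 9 1]
Step 6: demand=4,sold=1 ship[1->2]=1 ship[0->1]=2 prod=4 -> [20 10 1]
Step 7: demand=4,sold=1 ship[1->2]=1 ship[0->1]=2 prod=4 -> [22 11 1]
Step 8: demand=4,sold=1 ship[1->2]=1 ship[0->1]=2 prod=4 -> [24 12 1]
Step 9: demand=4,sold=1 ship[1->2]=1 ship[0->1]=2 prod=4 -> [26 13 1]
Step 10: demand=4,sold=1 ship[1->2]=1 ship[0->1]=2 prod=4 -> [28 14 1]
Step 11: demand=4,sold=1 ship[1->2]=1 ship[0->1]=2 prod=4 -> [30 15 1]
Step 12: demand=4,sold=1 ship[1->2]=1 ship[0->1]=2 prod=4 -> [32 16 1]
First stockout at step 6

6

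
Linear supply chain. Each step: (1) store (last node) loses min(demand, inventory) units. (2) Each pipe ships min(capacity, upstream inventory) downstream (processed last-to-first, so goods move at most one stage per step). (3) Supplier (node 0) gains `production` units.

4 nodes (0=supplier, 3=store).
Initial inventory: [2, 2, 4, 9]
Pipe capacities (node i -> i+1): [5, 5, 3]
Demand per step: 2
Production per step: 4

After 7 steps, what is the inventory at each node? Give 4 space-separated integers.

Step 1: demand=2,sold=2 ship[2->3]=3 ship[1->2]=2 ship[0->1]=2 prod=4 -> inv=[4 2 3 10]
Step 2: demand=2,sold=2 ship[2->3]=3 ship[1->2]=2 ship[0->1]=4 prod=4 -> inv=[4 4 2 11]
Step 3: demand=2,sold=2 ship[2->3]=2 ship[1->2]=4 ship[0->1]=4 prod=4 -> inv=[4 4 4 11]
Step 4: demand=2,sold=2 ship[2->3]=3 ship[1->2]=4 ship[0->1]=4 prod=4 -> inv=[4 4 5 12]
Step 5: demand=2,sold=2 ship[2->3]=3 ship[1->2]=4 ship[0->1]=4 prod=4 -> inv=[4 4 6 13]
Step 6: demand=2,sold=2 ship[2->3]=3 ship[1->2]=4 ship[0->1]=4 prod=4 -> inv=[4 4 7 14]
Step 7: demand=2,sold=2 ship[2->3]=3 ship[1->2]=4 ship[0->1]=4 prod=4 -> inv=[4 4 8 15]

4 4 8 15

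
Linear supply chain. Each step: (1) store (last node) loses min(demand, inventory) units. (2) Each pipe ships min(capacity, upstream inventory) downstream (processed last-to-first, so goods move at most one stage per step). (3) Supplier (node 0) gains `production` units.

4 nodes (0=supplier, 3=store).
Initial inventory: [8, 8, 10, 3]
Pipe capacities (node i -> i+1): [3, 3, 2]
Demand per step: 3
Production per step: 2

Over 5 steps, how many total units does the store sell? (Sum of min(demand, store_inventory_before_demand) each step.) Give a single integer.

Step 1: sold=3 (running total=3) -> [7 8 11 2]
Step 2: sold=2 (running total=5) -> [6 8 12 2]
Step 3: sold=2 (running total=7) -> [5 8 13 2]
Step 4: sold=2 (running total=9) -> [4 8 14 2]
Step 5: sold=2 (running total=11) -> [3 8 15 2]

Answer: 11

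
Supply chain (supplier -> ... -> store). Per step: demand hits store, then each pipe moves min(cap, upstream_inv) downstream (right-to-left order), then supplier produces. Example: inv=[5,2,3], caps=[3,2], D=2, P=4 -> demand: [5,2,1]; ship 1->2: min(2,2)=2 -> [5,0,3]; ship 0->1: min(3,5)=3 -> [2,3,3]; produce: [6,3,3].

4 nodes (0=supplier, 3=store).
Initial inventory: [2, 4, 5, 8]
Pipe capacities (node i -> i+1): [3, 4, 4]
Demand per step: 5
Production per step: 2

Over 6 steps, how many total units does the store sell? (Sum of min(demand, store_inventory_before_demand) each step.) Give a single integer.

Answer: 23

Derivation:
Step 1: sold=5 (running total=5) -> [2 2 5 7]
Step 2: sold=5 (running total=10) -> [2 2 3 6]
Step 3: sold=5 (running total=15) -> [2 2 2 4]
Step 4: sold=4 (running total=19) -> [2 2 2 2]
Step 5: sold=2 (running total=21) -> [2 2 2 2]
Step 6: sold=2 (running total=23) -> [2 2 2 2]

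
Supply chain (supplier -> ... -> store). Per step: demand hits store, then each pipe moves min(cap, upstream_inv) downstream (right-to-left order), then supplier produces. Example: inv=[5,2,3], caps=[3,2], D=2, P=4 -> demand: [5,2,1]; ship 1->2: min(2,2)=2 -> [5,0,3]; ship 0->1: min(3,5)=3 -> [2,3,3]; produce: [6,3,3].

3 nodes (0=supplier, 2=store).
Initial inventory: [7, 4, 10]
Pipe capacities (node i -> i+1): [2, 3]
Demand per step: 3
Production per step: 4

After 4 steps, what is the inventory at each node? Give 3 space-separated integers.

Step 1: demand=3,sold=3 ship[1->2]=3 ship[0->1]=2 prod=4 -> inv=[9 3 10]
Step 2: demand=3,sold=3 ship[1->2]=3 ship[0->1]=2 prod=4 -> inv=[11 2 10]
Step 3: demand=3,sold=3 ship[1->2]=2 ship[0->1]=2 prod=4 -> inv=[13 2 9]
Step 4: demand=3,sold=3 ship[1->2]=2 ship[0->1]=2 prod=4 -> inv=[15 2 8]

15 2 8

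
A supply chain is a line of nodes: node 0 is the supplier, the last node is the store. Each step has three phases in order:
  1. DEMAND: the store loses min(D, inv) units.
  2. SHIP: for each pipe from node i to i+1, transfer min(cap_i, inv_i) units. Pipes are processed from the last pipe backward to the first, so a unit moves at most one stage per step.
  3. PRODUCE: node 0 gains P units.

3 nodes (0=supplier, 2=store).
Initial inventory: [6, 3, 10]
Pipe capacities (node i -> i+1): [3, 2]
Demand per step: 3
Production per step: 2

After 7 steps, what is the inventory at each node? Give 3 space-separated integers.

Step 1: demand=3,sold=3 ship[1->2]=2 ship[0->1]=3 prod=2 -> inv=[5 4 9]
Step 2: demand=3,sold=3 ship[1->2]=2 ship[0->1]=3 prod=2 -> inv=[4 5 8]
Step 3: demand=3,sold=3 ship[1->2]=2 ship[0->1]=3 prod=2 -> inv=[3 6 7]
Step 4: demand=3,sold=3 ship[1->2]=2 ship[0->1]=3 prod=2 -> inv=[2 7 6]
Step 5: demand=3,sold=3 ship[1->2]=2 ship[0->1]=2 prod=2 -> inv=[2 7 5]
Step 6: demand=3,sold=3 ship[1->2]=2 ship[0->1]=2 prod=2 -> inv=[2 7 4]
Step 7: demand=3,sold=3 ship[1->2]=2 ship[0->1]=2 prod=2 -> inv=[2 7 3]

2 7 3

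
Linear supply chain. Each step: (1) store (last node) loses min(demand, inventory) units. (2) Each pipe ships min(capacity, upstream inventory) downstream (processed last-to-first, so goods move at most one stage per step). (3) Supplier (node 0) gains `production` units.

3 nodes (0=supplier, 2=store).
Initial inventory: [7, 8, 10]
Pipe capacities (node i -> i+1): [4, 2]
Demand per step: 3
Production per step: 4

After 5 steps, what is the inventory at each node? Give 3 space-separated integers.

Step 1: demand=3,sold=3 ship[1->2]=2 ship[0->1]=4 prod=4 -> inv=[7 10 9]
Step 2: demand=3,sold=3 ship[1->2]=2 ship[0->1]=4 prod=4 -> inv=[7 12 8]
Step 3: demand=3,sold=3 ship[1->2]=2 ship[0->1]=4 prod=4 -> inv=[7 14 7]
Step 4: demand=3,sold=3 ship[1->2]=2 ship[0->1]=4 prod=4 -> inv=[7 16 6]
Step 5: demand=3,sold=3 ship[1->2]=2 ship[0->1]=4 prod=4 -> inv=[7 18 5]

7 18 5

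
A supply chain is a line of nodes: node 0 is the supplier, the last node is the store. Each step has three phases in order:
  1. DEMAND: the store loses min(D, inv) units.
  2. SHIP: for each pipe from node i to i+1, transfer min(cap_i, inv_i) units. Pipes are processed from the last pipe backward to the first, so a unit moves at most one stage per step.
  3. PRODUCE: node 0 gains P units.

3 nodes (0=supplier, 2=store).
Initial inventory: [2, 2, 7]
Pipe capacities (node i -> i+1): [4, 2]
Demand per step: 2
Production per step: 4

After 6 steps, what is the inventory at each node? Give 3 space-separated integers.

Step 1: demand=2,sold=2 ship[1->2]=2 ship[0->1]=2 prod=4 -> inv=[4 2 7]
Step 2: demand=2,sold=2 ship[1->2]=2 ship[0->1]=4 prod=4 -> inv=[4 4 7]
Step 3: demand=2,sold=2 ship[1->2]=2 ship[0->1]=4 prod=4 -> inv=[4 6 7]
Step 4: demand=2,sold=2 ship[1->2]=2 ship[0->1]=4 prod=4 -> inv=[4 8 7]
Step 5: demand=2,sold=2 ship[1->2]=2 ship[0->1]=4 prod=4 -> inv=[4 10 7]
Step 6: demand=2,sold=2 ship[1->2]=2 ship[0->1]=4 prod=4 -> inv=[4 12 7]

4 12 7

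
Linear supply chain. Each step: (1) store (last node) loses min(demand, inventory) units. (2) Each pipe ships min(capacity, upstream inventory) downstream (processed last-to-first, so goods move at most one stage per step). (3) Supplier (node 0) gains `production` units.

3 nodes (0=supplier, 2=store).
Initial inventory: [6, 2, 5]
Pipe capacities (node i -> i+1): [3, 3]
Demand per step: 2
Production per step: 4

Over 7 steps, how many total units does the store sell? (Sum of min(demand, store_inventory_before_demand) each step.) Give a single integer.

Step 1: sold=2 (running total=2) -> [7 3 5]
Step 2: sold=2 (running total=4) -> [8 3 6]
Step 3: sold=2 (running total=6) -> [9 3 7]
Step 4: sold=2 (running total=8) -> [10 3 8]
Step 5: sold=2 (running total=10) -> [11 3 9]
Step 6: sold=2 (running total=12) -> [12 3 10]
Step 7: sold=2 (running total=14) -> [13 3 11]

Answer: 14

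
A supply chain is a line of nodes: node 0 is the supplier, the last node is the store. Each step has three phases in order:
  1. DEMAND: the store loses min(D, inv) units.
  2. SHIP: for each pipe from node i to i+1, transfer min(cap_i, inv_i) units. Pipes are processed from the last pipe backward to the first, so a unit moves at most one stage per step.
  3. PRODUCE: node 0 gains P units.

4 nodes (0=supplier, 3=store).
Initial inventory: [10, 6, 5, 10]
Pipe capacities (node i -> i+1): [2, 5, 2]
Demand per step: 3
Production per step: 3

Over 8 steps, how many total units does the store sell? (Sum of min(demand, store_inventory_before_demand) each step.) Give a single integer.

Step 1: sold=3 (running total=3) -> [11 3 8 9]
Step 2: sold=3 (running total=6) -> [12 2 9 8]
Step 3: sold=3 (running total=9) -> [13 2 9 7]
Step 4: sold=3 (running total=12) -> [14 2 9 6]
Step 5: sold=3 (running total=15) -> [15 2 9 5]
Step 6: sold=3 (running total=18) -> [16 2 9 4]
Step 7: sold=3 (running total=21) -> [17 2 9 3]
Step 8: sold=3 (running total=24) -> [18 2 9 2]

Answer: 24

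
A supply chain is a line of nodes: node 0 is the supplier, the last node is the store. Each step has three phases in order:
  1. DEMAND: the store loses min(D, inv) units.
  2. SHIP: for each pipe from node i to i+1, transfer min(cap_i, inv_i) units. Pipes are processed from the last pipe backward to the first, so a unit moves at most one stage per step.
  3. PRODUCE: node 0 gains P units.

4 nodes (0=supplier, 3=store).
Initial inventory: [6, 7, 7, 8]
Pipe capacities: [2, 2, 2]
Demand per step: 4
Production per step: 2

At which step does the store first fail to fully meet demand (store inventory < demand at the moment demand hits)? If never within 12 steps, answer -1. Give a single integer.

Step 1: demand=4,sold=4 ship[2->3]=2 ship[1->2]=2 ship[0->1]=2 prod=2 -> [6 7 7 6]
Step 2: demand=4,sold=4 ship[2->3]=2 ship[1->2]=2 ship[0->1]=2 prod=2 -> [6 7 7 4]
Step 3: demand=4,sold=4 ship[2->3]=2 ship[1->2]=2 ship[0->1]=2 prod=2 -> [6 7 7 2]
Step 4: demand=4,sold=2 ship[2->3]=2 ship[1->2]=2 ship[0->1]=2 prod=2 -> [6 7 7 2]
Step 5: demand=4,sold=2 ship[2->3]=2 ship[1->2]=2 ship[0->1]=2 prod=2 -> [6 7 7 2]
Step 6: demand=4,sold=2 ship[2->3]=2 ship[1->2]=2 ship[0->1]=2 prod=2 -> [6 7 7 2]
Step 7: demand=4,sold=2 ship[2->3]=2 ship[1->2]=2 ship[0->1]=2 prod=2 -> [6 7 7 2]
Step 8: demand=4,sold=2 ship[2->3]=2 ship[1->2]=2 ship[0->1]=2 prod=2 -> [6 7 7 2]
Step 9: demand=4,sold=2 ship[2->3]=2 ship[1->2]=2 ship[0->1]=2 prod=2 -> [6 7 7 2]
Step 10: demand=4,sold=2 ship[2->3]=2 ship[1->2]=2 ship[0->1]=2 prod=2 -> [6 7 7 2]
Step 11: demand=4,sold=2 ship[2->3]=2 ship[1->2]=2 ship[0->1]=2 prod=2 -> [6 7 7 2]
Step 12: demand=4,sold=2 ship[2->3]=2 ship[1->2]=2 ship[0->1]=2 prod=2 -> [6 7 7 2]
First stockout at step 4

4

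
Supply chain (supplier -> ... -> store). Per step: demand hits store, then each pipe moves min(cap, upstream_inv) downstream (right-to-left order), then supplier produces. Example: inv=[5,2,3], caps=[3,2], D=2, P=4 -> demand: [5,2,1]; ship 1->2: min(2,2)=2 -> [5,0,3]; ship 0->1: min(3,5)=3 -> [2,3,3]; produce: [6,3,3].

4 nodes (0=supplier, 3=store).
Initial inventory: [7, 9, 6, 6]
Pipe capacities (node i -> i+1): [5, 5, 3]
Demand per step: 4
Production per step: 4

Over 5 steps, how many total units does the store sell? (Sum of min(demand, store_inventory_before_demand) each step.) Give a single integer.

Step 1: sold=4 (running total=4) -> [6 9 8 5]
Step 2: sold=4 (running total=8) -> [5 9 10 4]
Step 3: sold=4 (running total=12) -> [4 9 12 3]
Step 4: sold=3 (running total=15) -> [4 8 14 3]
Step 5: sold=3 (running total=18) -> [4 7 16 3]

Answer: 18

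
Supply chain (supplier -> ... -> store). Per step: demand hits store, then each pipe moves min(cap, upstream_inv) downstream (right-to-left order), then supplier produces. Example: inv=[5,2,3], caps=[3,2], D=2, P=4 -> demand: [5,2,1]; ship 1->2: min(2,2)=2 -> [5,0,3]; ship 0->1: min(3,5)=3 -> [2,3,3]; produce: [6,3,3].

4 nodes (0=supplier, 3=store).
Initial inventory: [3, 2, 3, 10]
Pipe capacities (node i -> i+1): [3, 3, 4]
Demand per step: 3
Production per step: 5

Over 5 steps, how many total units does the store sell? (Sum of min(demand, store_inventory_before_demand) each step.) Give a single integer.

Answer: 15

Derivation:
Step 1: sold=3 (running total=3) -> [5 3 2 10]
Step 2: sold=3 (running total=6) -> [7 3 3 9]
Step 3: sold=3 (running total=9) -> [9 3 3 9]
Step 4: sold=3 (running total=12) -> [11 3 3 9]
Step 5: sold=3 (running total=15) -> [13 3 3 9]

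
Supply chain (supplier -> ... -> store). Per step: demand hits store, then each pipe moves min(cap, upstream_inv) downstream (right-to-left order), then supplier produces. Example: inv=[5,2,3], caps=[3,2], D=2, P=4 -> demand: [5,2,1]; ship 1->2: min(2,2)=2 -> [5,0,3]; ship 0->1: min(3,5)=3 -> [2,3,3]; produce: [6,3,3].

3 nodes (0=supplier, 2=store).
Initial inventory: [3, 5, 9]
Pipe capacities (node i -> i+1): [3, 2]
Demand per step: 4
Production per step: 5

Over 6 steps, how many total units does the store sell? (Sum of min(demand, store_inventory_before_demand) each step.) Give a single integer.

Step 1: sold=4 (running total=4) -> [5 6 7]
Step 2: sold=4 (running total=8) -> [7 7 5]
Step 3: sold=4 (running total=12) -> [9 8 3]
Step 4: sold=3 (running total=15) -> [11 9 2]
Step 5: sold=2 (running total=17) -> [13 10 2]
Step 6: sold=2 (running total=19) -> [15 11 2]

Answer: 19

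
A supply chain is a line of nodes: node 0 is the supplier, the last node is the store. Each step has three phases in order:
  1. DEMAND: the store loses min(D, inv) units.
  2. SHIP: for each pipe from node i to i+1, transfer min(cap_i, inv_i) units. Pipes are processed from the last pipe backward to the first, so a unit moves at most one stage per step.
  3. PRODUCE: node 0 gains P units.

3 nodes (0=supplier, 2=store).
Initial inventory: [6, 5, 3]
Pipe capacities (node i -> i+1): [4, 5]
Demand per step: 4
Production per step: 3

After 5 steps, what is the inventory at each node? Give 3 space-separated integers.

Step 1: demand=4,sold=3 ship[1->2]=5 ship[0->1]=4 prod=3 -> inv=[5 4 5]
Step 2: demand=4,sold=4 ship[1->2]=4 ship[0->1]=4 prod=3 -> inv=[4 4 5]
Step 3: demand=4,sold=4 ship[1->2]=4 ship[0->1]=4 prod=3 -> inv=[3 4 5]
Step 4: demand=4,sold=4 ship[1->2]=4 ship[0->1]=3 prod=3 -> inv=[3 3 5]
Step 5: demand=4,sold=4 ship[1->2]=3 ship[0->1]=3 prod=3 -> inv=[3 3 4]

3 3 4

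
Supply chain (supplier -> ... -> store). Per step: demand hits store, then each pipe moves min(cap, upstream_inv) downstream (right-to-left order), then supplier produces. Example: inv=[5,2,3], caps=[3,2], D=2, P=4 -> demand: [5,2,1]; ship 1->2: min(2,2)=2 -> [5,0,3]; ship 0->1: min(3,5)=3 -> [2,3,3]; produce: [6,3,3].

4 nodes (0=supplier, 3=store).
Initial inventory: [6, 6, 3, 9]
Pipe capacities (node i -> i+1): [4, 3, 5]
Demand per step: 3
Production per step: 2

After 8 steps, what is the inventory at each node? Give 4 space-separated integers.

Step 1: demand=3,sold=3 ship[2->3]=3 ship[1->2]=3 ship[0->1]=4 prod=2 -> inv=[4 7 3 9]
Step 2: demand=3,sold=3 ship[2->3]=3 ship[1->2]=3 ship[0->1]=4 prod=2 -> inv=[2 8 3 9]
Step 3: demand=3,sold=3 ship[2->3]=3 ship[1->2]=3 ship[0->1]=2 prod=2 -> inv=[2 7 3 9]
Step 4: demand=3,sold=3 ship[2->3]=3 ship[1->2]=3 ship[0->1]=2 prod=2 -> inv=[2 6 3 9]
Step 5: demand=3,sold=3 ship[2->3]=3 ship[1->2]=3 ship[0->1]=2 prod=2 -> inv=[2 5 3 9]
Step 6: demand=3,sold=3 ship[2->3]=3 ship[1->2]=3 ship[0->1]=2 prod=2 -> inv=[2 4 3 9]
Step 7: demand=3,sold=3 ship[2->3]=3 ship[1->2]=3 ship[0->1]=2 prod=2 -> inv=[2 3 3 9]
Step 8: demand=3,sold=3 ship[2->3]=3 ship[1->2]=3 ship[0->1]=2 prod=2 -> inv=[2 2 3 9]

2 2 3 9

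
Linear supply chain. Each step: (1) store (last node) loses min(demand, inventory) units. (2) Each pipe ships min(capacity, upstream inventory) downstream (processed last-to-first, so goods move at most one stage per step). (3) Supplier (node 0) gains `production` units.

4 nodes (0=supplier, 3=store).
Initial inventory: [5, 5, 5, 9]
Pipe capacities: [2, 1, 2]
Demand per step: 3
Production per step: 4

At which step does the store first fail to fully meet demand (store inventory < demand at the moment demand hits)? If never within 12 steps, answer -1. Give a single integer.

Step 1: demand=3,sold=3 ship[2->3]=2 ship[1->2]=1 ship[0->1]=2 prod=4 -> [7 6 4 8]
Step 2: demand=3,sold=3 ship[2->3]=2 ship[1->2]=1 ship[0->1]=2 prod=4 -> [9 7 3 7]
Step 3: demand=3,sold=3 ship[2->3]=2 ship[1->2]=1 ship[0->1]=2 prod=4 -> [11 8 2 6]
Step 4: demand=3,sold=3 ship[2->3]=2 ship[1->2]=1 ship[0->1]=2 prod=4 -> [13 9 1 5]
Step 5: demand=3,sold=3 ship[2->3]=1 ship[1->2]=1 ship[0->1]=2 prod=4 -> [15 10 1 3]
Step 6: demand=3,sold=3 ship[2->3]=1 ship[1->2]=1 ship[0->1]=2 prod=4 -> [17 11 1 1]
Step 7: demand=3,sold=1 ship[2->3]=1 ship[1->2]=1 ship[0->1]=2 prod=4 -> [19 12 1 1]
Step 8: demand=3,sold=1 ship[2->3]=1 ship[1->2]=1 ship[0->1]=2 prod=4 -> [21 13 1 1]
Step 9: demand=3,sold=1 ship[2->3]=1 ship[1->2]=1 ship[0->1]=2 prod=4 -> [23 14 1 1]
Step 10: demand=3,sold=1 ship[2->3]=1 ship[1->2]=1 ship[0->1]=2 prod=4 -> [25 15 1 1]
Step 11: demand=3,sold=1 ship[2->3]=1 ship[1->2]=1 ship[0->1]=2 prod=4 -> [27 16 1 1]
Step 12: demand=3,sold=1 ship[2->3]=1 ship[1->2]=1 ship[0->1]=2 prod=4 -> [29 17 1 1]
First stockout at step 7

7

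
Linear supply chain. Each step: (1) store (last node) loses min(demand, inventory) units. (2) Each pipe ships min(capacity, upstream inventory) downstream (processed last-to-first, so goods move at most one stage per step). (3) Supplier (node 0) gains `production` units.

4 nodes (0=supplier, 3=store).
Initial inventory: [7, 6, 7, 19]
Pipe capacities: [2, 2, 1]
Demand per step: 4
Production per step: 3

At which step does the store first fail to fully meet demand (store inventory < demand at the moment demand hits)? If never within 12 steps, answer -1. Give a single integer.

Step 1: demand=4,sold=4 ship[2->3]=1 ship[1->2]=2 ship[0->1]=2 prod=3 -> [8 6 8 16]
Step 2: demand=4,sold=4 ship[2->3]=1 ship[1->2]=2 ship[0->1]=2 prod=3 -> [9 6 9 13]
Step 3: demand=4,sold=4 ship[2->3]=1 ship[1->2]=2 ship[0->1]=2 prod=3 -> [10 6 10 10]
Step 4: demand=4,sold=4 ship[2->3]=1 ship[1->2]=2 ship[0->1]=2 prod=3 -> [11 6 11 7]
Step 5: demand=4,sold=4 ship[2->3]=1 ship[1->2]=2 ship[0->1]=2 prod=3 -> [12 6 12 4]
Step 6: demand=4,sold=4 ship[2->3]=1 ship[1->2]=2 ship[0->1]=2 prod=3 -> [13 6 13 1]
Step 7: demand=4,sold=1 ship[2->3]=1 ship[1->2]=2 ship[0->1]=2 prod=3 -> [14 6 14 1]
Step 8: demand=4,sold=1 ship[2->3]=1 ship[1->2]=2 ship[0->1]=2 prod=3 -> [15 6 15 1]
Step 9: demand=4,sold=1 ship[2->3]=1 ship[1->2]=2 ship[0->1]=2 prod=3 -> [16 6 16 1]
Step 10: demand=4,sold=1 ship[2->3]=1 ship[1->2]=2 ship[0->1]=2 prod=3 -> [17 6 17 1]
Step 11: demand=4,sold=1 ship[2->3]=1 ship[1->2]=2 ship[0->1]=2 prod=3 -> [18 6 18 1]
Step 12: demand=4,sold=1 ship[2->3]=1 ship[1->2]=2 ship[0->1]=2 prod=3 -> [19 6 19 1]
First stockout at step 7

7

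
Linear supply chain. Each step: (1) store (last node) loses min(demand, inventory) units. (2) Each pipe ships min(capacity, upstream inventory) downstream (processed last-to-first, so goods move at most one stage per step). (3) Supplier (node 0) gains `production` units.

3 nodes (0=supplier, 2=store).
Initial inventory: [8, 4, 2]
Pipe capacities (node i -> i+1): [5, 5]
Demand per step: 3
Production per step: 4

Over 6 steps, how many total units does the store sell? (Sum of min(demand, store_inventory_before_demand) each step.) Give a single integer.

Answer: 17

Derivation:
Step 1: sold=2 (running total=2) -> [7 5 4]
Step 2: sold=3 (running total=5) -> [6 5 6]
Step 3: sold=3 (running total=8) -> [5 5 8]
Step 4: sold=3 (running total=11) -> [4 5 10]
Step 5: sold=3 (running total=14) -> [4 4 12]
Step 6: sold=3 (running total=17) -> [4 4 13]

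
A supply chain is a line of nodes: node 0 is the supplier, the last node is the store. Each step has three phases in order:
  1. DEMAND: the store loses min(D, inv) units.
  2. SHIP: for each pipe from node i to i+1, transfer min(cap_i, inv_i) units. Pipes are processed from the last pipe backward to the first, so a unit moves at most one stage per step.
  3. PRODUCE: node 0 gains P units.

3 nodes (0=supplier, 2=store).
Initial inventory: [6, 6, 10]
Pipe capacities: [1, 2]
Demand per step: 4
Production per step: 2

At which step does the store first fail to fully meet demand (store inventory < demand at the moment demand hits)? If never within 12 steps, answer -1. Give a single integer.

Step 1: demand=4,sold=4 ship[1->2]=2 ship[0->1]=1 prod=2 -> [7 5 8]
Step 2: demand=4,sold=4 ship[1->2]=2 ship[0->1]=1 prod=2 -> [8 4 6]
Step 3: demand=4,sold=4 ship[1->2]=2 ship[0->1]=1 prod=2 -> [9 3 4]
Step 4: demand=4,sold=4 ship[1->2]=2 ship[0->1]=1 prod=2 -> [10 2 2]
Step 5: demand=4,sold=2 ship[1->2]=2 ship[0->1]=1 prod=2 -> [11 1 2]
Step 6: demand=4,sold=2 ship[1->2]=1 ship[0->1]=1 prod=2 -> [12 1 1]
Step 7: demand=4,sold=1 ship[1->2]=1 ship[0->1]=1 prod=2 -> [13 1 1]
Step 8: demand=4,sold=1 ship[1->2]=1 ship[0->1]=1 prod=2 -> [14 1 1]
Step 9: demand=4,sold=1 ship[1->2]=1 ship[0->1]=1 prod=2 -> [15 1 1]
Step 10: demand=4,sold=1 ship[1->2]=1 ship[0->1]=1 prod=2 -> [16 1 1]
Step 11: demand=4,sold=1 ship[1->2]=1 ship[0->1]=1 prod=2 -> [17 1 1]
Step 12: demand=4,sold=1 ship[1->2]=1 ship[0->1]=1 prod=2 -> [18 1 1]
First stockout at step 5

5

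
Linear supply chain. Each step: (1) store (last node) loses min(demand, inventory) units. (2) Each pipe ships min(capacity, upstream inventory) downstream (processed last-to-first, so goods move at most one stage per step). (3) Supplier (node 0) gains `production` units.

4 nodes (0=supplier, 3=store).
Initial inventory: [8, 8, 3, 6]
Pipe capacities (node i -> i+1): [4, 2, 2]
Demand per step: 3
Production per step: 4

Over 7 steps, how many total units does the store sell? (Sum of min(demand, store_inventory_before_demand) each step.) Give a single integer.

Step 1: sold=3 (running total=3) -> [8 10 3 5]
Step 2: sold=3 (running total=6) -> [8 12 3 4]
Step 3: sold=3 (running total=9) -> [8 14 3 3]
Step 4: sold=3 (running total=12) -> [8 16 3 2]
Step 5: sold=2 (running total=14) -> [8 18 3 2]
Step 6: sold=2 (running total=16) -> [8 20 3 2]
Step 7: sold=2 (running total=18) -> [8 22 3 2]

Answer: 18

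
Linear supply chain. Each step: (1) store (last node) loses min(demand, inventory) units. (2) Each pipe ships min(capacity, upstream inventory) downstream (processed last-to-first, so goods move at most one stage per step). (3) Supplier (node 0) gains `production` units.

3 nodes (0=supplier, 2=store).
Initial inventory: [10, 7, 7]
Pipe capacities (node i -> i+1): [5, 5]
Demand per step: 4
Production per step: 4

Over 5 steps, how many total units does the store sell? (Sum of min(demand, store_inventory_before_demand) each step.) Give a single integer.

Step 1: sold=4 (running total=4) -> [9 7 8]
Step 2: sold=4 (running total=8) -> [8 7 9]
Step 3: sold=4 (running total=12) -> [7 7 10]
Step 4: sold=4 (running total=16) -> [6 7 11]
Step 5: sold=4 (running total=20) -> [5 7 12]

Answer: 20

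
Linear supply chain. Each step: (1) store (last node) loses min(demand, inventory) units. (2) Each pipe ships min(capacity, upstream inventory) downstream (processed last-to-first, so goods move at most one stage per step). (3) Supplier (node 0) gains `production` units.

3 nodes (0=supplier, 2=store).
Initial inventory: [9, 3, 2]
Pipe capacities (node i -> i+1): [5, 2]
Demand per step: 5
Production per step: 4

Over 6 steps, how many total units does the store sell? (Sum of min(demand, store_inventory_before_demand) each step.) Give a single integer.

Answer: 12

Derivation:
Step 1: sold=2 (running total=2) -> [8 6 2]
Step 2: sold=2 (running total=4) -> [7 9 2]
Step 3: sold=2 (running total=6) -> [6 12 2]
Step 4: sold=2 (running total=8) -> [5 15 2]
Step 5: sold=2 (running total=10) -> [4 18 2]
Step 6: sold=2 (running total=12) -> [4 20 2]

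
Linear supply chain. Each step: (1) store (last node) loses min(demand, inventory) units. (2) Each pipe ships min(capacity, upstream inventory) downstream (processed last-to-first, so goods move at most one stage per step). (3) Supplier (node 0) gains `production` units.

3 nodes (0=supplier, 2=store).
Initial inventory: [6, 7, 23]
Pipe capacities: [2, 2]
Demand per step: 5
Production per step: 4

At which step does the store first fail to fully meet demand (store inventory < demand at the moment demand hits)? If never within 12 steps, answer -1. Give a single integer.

Step 1: demand=5,sold=5 ship[1->2]=2 ship[0->1]=2 prod=4 -> [8 7 20]
Step 2: demand=5,sold=5 ship[1->2]=2 ship[0->1]=2 prod=4 -> [10 7 17]
Step 3: demand=5,sold=5 ship[1->2]=2 ship[0->1]=2 prod=4 -> [12 7 14]
Step 4: demand=5,sold=5 ship[1->2]=2 ship[0->1]=2 prod=4 -> [14 7 11]
Step 5: demand=5,sold=5 ship[1->2]=2 ship[0->1]=2 prod=4 -> [16 7 8]
Step 6: demand=5,sold=5 ship[1->2]=2 ship[0->1]=2 prod=4 -> [18 7 5]
Step 7: demand=5,sold=5 ship[1->2]=2 ship[0->1]=2 prod=4 -> [20 7 2]
Step 8: demand=5,sold=2 ship[1->2]=2 ship[0->1]=2 prod=4 -> [22 7 2]
Step 9: demand=5,sold=2 ship[1->2]=2 ship[0->1]=2 prod=4 -> [24 7 2]
Step 10: demand=5,sold=2 ship[1->2]=2 ship[0->1]=2 prod=4 -> [26 7 2]
Step 11: demand=5,sold=2 ship[1->2]=2 ship[0->1]=2 prod=4 -> [28 7 2]
Step 12: demand=5,sold=2 ship[1->2]=2 ship[0->1]=2 prod=4 -> [30 7 2]
First stockout at step 8

8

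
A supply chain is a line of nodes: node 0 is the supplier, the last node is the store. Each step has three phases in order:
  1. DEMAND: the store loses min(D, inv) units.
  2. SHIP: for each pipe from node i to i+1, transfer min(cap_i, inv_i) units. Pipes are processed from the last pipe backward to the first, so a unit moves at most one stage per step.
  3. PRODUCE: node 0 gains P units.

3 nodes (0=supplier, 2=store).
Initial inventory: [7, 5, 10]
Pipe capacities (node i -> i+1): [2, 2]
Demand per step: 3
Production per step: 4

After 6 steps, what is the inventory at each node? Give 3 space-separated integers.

Step 1: demand=3,sold=3 ship[1->2]=2 ship[0->1]=2 prod=4 -> inv=[9 5 9]
Step 2: demand=3,sold=3 ship[1->2]=2 ship[0->1]=2 prod=4 -> inv=[11 5 8]
Step 3: demand=3,sold=3 ship[1->2]=2 ship[0->1]=2 prod=4 -> inv=[13 5 7]
Step 4: demand=3,sold=3 ship[1->2]=2 ship[0->1]=2 prod=4 -> inv=[15 5 6]
Step 5: demand=3,sold=3 ship[1->2]=2 ship[0->1]=2 prod=4 -> inv=[17 5 5]
Step 6: demand=3,sold=3 ship[1->2]=2 ship[0->1]=2 prod=4 -> inv=[19 5 4]

19 5 4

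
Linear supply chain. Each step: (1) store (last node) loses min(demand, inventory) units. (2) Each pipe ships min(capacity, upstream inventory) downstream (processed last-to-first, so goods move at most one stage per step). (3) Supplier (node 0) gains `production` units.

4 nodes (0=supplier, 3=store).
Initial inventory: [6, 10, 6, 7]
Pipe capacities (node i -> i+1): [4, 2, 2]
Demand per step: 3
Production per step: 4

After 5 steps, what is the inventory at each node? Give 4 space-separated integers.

Step 1: demand=3,sold=3 ship[2->3]=2 ship[1->2]=2 ship[0->1]=4 prod=4 -> inv=[6 12 6 6]
Step 2: demand=3,sold=3 ship[2->3]=2 ship[1->2]=2 ship[0->1]=4 prod=4 -> inv=[6 14 6 5]
Step 3: demand=3,sold=3 ship[2->3]=2 ship[1->2]=2 ship[0->1]=4 prod=4 -> inv=[6 16 6 4]
Step 4: demand=3,sold=3 ship[2->3]=2 ship[1->2]=2 ship[0->1]=4 prod=4 -> inv=[6 18 6 3]
Step 5: demand=3,sold=3 ship[2->3]=2 ship[1->2]=2 ship[0->1]=4 prod=4 -> inv=[6 20 6 2]

6 20 6 2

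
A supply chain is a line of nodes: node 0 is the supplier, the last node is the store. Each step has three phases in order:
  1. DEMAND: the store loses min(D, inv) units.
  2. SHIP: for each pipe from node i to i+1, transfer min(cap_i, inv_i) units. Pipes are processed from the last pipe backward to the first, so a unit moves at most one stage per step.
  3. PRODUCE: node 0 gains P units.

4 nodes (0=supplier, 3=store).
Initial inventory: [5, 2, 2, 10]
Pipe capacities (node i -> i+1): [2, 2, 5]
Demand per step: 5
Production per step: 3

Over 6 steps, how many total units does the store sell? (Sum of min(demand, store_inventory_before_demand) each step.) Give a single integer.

Answer: 20

Derivation:
Step 1: sold=5 (running total=5) -> [6 2 2 7]
Step 2: sold=5 (running total=10) -> [7 2 2 4]
Step 3: sold=4 (running total=14) -> [8 2 2 2]
Step 4: sold=2 (running total=16) -> [9 2 2 2]
Step 5: sold=2 (running total=18) -> [10 2 2 2]
Step 6: sold=2 (running total=20) -> [11 2 2 2]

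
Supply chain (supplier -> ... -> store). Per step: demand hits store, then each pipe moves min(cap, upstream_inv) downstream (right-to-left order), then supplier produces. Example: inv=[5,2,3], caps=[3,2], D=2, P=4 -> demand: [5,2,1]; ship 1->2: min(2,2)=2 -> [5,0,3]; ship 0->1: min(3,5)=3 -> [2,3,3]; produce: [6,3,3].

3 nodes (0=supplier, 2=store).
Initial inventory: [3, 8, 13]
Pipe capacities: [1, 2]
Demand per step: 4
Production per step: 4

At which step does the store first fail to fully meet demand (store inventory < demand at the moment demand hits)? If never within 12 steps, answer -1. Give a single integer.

Step 1: demand=4,sold=4 ship[1->2]=2 ship[0->1]=1 prod=4 -> [6 7 11]
Step 2: demand=4,sold=4 ship[1->2]=2 ship[0->1]=1 prod=4 -> [9 6 9]
Step 3: demand=4,sold=4 ship[1->2]=2 ship[0->1]=1 prod=4 -> [12 5 7]
Step 4: demand=4,sold=4 ship[1->2]=2 ship[0->1]=1 prod=4 -> [15 4 5]
Step 5: demand=4,sold=4 ship[1->2]=2 ship[0->1]=1 prod=4 -> [18 3 3]
Step 6: demand=4,sold=3 ship[1->2]=2 ship[0->1]=1 prod=4 -> [21 2 2]
Step 7: demand=4,sold=2 ship[1->2]=2 ship[0->1]=1 prod=4 -> [24 1 2]
Step 8: demand=4,sold=2 ship[1->2]=1 ship[0->1]=1 prod=4 -> [27 1 1]
Step 9: demand=4,sold=1 ship[1->2]=1 ship[0->1]=1 prod=4 -> [30 1 1]
Step 10: demand=4,sold=1 ship[1->2]=1 ship[0->1]=1 prod=4 -> [33 1 1]
Step 11: demand=4,sold=1 ship[1->2]=1 ship[0->1]=1 prod=4 -> [36 1 1]
Step 12: demand=4,sold=1 ship[1->2]=1 ship[0->1]=1 prod=4 -> [39 1 1]
First stockout at step 6

6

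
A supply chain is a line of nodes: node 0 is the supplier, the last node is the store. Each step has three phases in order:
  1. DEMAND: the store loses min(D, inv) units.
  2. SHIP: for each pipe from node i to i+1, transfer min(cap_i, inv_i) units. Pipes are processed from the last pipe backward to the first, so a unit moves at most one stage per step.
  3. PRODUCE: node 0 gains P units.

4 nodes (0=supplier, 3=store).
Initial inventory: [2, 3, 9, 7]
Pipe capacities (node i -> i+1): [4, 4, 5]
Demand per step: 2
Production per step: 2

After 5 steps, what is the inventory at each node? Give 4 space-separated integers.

Step 1: demand=2,sold=2 ship[2->3]=5 ship[1->2]=3 ship[0->1]=2 prod=2 -> inv=[2 2 7 10]
Step 2: demand=2,sold=2 ship[2->3]=5 ship[1->2]=2 ship[0->1]=2 prod=2 -> inv=[2 2 4 13]
Step 3: demand=2,sold=2 ship[2->3]=4 ship[1->2]=2 ship[0->1]=2 prod=2 -> inv=[2 2 2 15]
Step 4: demand=2,sold=2 ship[2->3]=2 ship[1->2]=2 ship[0->1]=2 prod=2 -> inv=[2 2 2 15]
Step 5: demand=2,sold=2 ship[2->3]=2 ship[1->2]=2 ship[0->1]=2 prod=2 -> inv=[2 2 2 15]

2 2 2 15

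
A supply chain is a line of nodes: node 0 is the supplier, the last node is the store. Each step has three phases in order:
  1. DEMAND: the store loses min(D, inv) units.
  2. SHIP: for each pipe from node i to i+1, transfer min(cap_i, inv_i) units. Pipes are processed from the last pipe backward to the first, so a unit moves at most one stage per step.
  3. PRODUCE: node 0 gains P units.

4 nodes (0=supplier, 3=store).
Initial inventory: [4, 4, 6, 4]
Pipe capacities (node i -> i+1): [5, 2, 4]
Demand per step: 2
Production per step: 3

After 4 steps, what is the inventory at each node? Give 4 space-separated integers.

Step 1: demand=2,sold=2 ship[2->3]=4 ship[1->2]=2 ship[0->1]=4 prod=3 -> inv=[3 6 4 6]
Step 2: demand=2,sold=2 ship[2->3]=4 ship[1->2]=2 ship[0->1]=3 prod=3 -> inv=[3 7 2 8]
Step 3: demand=2,sold=2 ship[2->3]=2 ship[1->2]=2 ship[0->1]=3 prod=3 -> inv=[3 8 2 8]
Step 4: demand=2,sold=2 ship[2->3]=2 ship[1->2]=2 ship[0->1]=3 prod=3 -> inv=[3 9 2 8]

3 9 2 8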